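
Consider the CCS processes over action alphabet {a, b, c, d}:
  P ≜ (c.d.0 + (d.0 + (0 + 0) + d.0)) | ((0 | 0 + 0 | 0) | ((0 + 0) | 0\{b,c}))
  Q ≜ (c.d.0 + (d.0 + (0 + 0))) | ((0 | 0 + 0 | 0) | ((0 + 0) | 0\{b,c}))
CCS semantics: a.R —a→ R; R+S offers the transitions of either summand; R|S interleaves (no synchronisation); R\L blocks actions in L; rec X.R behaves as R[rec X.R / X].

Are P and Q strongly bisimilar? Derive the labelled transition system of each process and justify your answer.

P ~ Q

LTS(P): 3 reachable states
  m0 = (c.d.0 + (d.0 + (0 + 0) + d.0)) | ((0 | 0 + 0 | 0) | ((0 + 0) | 0\{b,c})) ⊢ --c--▸ m1, --d--▸ m2
  m1 = d.0 | ((0 | 0 + 0 | 0) | ((0 + 0) | 0\{b,c})) ⊢ --d--▸ m2
  m2 = 0 | ((0 | 0 + 0 | 0) | ((0 + 0) | 0\{b,c})) ⊢ (no moves)
LTS(Q): 3 reachable states
  n0 = (c.d.0 + (d.0 + (0 + 0))) | ((0 | 0 + 0 | 0) | ((0 + 0) | 0\{b,c})) ⊢ --c--▸ n1, --d--▸ n2
  n1 = d.0 | ((0 | 0 + 0 | 0) | ((0 + 0) | 0\{b,c})) ⊢ --d--▸ n2
  n2 = 0 | ((0 | 0 + 0 | 0) | ((0 + 0) | 0\{b,c})) ⊢ (no moves)
Partition-refinement fixed point:
  B0 = {m0, n0}
  B1 = {m2, n2}
  B2 = {m1, n1}
m0 ∈ B0, n0 ∈ B0 → same block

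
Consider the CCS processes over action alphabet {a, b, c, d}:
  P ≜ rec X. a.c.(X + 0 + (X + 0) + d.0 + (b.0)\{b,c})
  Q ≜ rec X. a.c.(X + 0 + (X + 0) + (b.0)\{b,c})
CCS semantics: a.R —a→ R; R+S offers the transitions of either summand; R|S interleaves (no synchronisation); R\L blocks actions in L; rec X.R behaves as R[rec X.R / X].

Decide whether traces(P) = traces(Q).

Reachable graph of P (4 states):
  s0 = rec X. a.c.(X + 0 + (X + 0) + d.0 + (b.0)\{b,c}) → --a--▸ s1
  s1 = c.((rec X. a.c.(X + 0 + (X + 0) + d.0 + (b.0)\{b,c})) + 0 + ((rec X. a.c.(X + 0 + (X + 0) + d.0 + (b.0)\{b,c})) + 0) + d.0 + (b.0)\{b,c}) → --c--▸ s2
  s2 = (rec X. a.c.(X + 0 + (X + 0) + d.0 + (b.0)\{b,c})) + 0 + ((rec X. a.c.(X + 0 + (X + 0) + d.0 + (b.0)\{b,c})) + 0) + d.0 + (b.0)\{b,c} → --a--▸ s1, --d--▸ s3
  s3 = 0 → (no moves)
Reachable graph of Q (3 states):
  t0 = rec X. a.c.(X + 0 + (X + 0) + (b.0)\{b,c}) → --a--▸ t1
  t1 = c.((rec X. a.c.(X + 0 + (X + 0) + (b.0)\{b,c})) + 0 + ((rec X. a.c.(X + 0 + (X + 0) + (b.0)\{b,c})) + 0) + (b.0)\{b,c}) → --c--▸ t2
  t2 = (rec X. a.c.(X + 0 + (X + 0) + (b.0)\{b,c})) + 0 + ((rec X. a.c.(X + 0 + (X + 0) + (b.0)\{b,c})) + 0) + (b.0)\{b,c} → --a--▸ t1
Executing acd from P (initial set {s0}):
  step 1 (a): {s1}
  step 2 (c): {s2}
  step 3 (d): {s3}
  ✓ P
Executing acd from Q (initial set {t0}):
  step 1 (a): {t1}
  step 2 (c): {t2}
  step 3 (d): ∅ (Q stuck)

traces(P) ≠ traces(Q) — witness ⟨acd⟩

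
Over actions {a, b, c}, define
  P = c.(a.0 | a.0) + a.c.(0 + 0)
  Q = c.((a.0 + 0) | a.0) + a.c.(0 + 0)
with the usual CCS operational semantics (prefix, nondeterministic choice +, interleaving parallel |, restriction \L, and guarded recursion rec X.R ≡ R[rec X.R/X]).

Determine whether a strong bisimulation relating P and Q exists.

bisimilar

LTS(P): 7 reachable states
  m0 = c.(a.0 | a.0) + a.c.(0 + 0) → ··a··> m1, ··c··> m2
  m1 = c.(0 + 0) → ··c··> m3
  m2 = a.0 | a.0 → ··a··> m4, ··a··> m5
  m3 = 0 + 0 → deadlocked
  m4 = 0 | a.0 → ··a··> m6
  m5 = a.0 | 0 → ··a··> m6
  m6 = 0 | 0 → deadlocked
LTS(Q): 7 reachable states
  n0 = c.((a.0 + 0) | a.0) + a.c.(0 + 0) → ··a··> n1, ··c··> n2
  n1 = c.(0 + 0) → ··c··> n3
  n2 = (a.0 + 0) | a.0 → ··a··> n4, ··a··> n5
  n3 = 0 + 0 → deadlocked
  n4 = (a.0 + 0) | 0 → ··a··> n6
  n5 = 0 | a.0 → ··a··> n6
  n6 = 0 | 0 → deadlocked
Coarsest stable partition (strong bisimilarity classes):
  B0 = {m0, n0}
  B1 = {m1, n1}
  B2 = {m3, m6, n3, n6}
  B3 = {m2, n2}
  B4 = {m4, m5, n4, n5}
m0 ∈ B0, n0 ∈ B0 → same block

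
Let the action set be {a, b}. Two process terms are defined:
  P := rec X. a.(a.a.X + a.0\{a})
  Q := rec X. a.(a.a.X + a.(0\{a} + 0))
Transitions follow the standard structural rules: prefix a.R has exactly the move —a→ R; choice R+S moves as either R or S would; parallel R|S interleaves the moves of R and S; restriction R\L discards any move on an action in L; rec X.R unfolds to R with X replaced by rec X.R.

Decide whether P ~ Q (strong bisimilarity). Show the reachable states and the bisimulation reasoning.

bisimilar

LTS(P): 4 reachable states
  u0 = rec X. a.(a.a.X + a.0\{a}) → =a=> u1
  u1 = a.a.(rec X. a.(a.a.X + a.0\{a})) + a.0\{a} → =a=> u2, =a=> u3
  u2 = 0\{a} → stopped
  u3 = a.(rec X. a.(a.a.X + a.0\{a})) → =a=> u0
LTS(Q): 4 reachable states
  v0 = rec X. a.(a.a.X + a.(0\{a} + 0)) → =a=> v1
  v1 = a.a.(rec X. a.(a.a.X + a.(0\{a} + 0))) + a.(0\{a} + 0) → =a=> v2, =a=> v3
  v2 = 0\{a} + 0 → stopped
  v3 = a.(rec X. a.(a.a.X + a.(0\{a} + 0))) → =a=> v0
Bisimilarity quotient blocks:
  B0 = {u0, v0}
  B1 = {u1, v1}
  B2 = {u2, v2}
  B3 = {u3, v3}
u0 ∈ B0, v0 ∈ B0 → same block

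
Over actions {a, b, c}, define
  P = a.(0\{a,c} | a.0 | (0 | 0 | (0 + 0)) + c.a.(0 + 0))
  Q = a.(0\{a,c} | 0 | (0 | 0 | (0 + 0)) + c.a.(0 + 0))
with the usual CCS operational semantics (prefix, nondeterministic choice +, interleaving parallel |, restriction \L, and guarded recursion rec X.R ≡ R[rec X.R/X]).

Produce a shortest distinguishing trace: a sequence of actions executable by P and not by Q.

aa

LTS(P): 5 reachable states
  m0 = a.(0\{a,c} | a.0 | (0 | 0 | (0 + 0)) + c.a.(0 + 0)) ⊢ --a--▸ m1
  m1 = 0\{a,c} | a.0 | (0 | 0 | (0 + 0)) + c.a.(0 + 0) ⊢ --a--▸ m2, --c--▸ m3
  m2 = 0\{a,c} | 0 | (0 | 0 | (0 + 0)) ⊢ deadlocked
  m3 = a.(0 + 0) ⊢ --a--▸ m4
  m4 = 0 + 0 ⊢ deadlocked
LTS(Q): 4 reachable states
  n0 = a.(0\{a,c} | 0 | (0 | 0 | (0 + 0)) + c.a.(0 + 0)) ⊢ --a--▸ n1
  n1 = 0\{a,c} | 0 | (0 | 0 | (0 + 0)) + c.a.(0 + 0) ⊢ --c--▸ n2
  n2 = a.(0 + 0) ⊢ --a--▸ n3
  n3 = 0 + 0 ⊢ deadlocked
Executing aa from P (initial set {m0}):
  step 1 (a): {m1}
  step 2 (a): {m2}
  P completes σ.
Executing aa from Q (initial set {n0}):
  step 1 (a): {n1}
  step 2 (a): ∅ (Q stuck)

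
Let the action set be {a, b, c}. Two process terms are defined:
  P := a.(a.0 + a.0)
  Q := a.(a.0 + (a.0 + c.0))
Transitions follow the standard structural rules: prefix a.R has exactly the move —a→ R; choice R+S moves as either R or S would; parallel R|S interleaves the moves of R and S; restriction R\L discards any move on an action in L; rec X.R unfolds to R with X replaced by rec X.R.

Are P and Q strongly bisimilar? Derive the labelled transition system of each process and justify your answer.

NO

LTS(P): 3 reachable states
  u0 = a.(a.0 + a.0) | =a=> u1
  u1 = a.0 + a.0 | =a=> u2
  u2 = 0 | ∅
LTS(Q): 3 reachable states
  v0 = a.(a.0 + (a.0 + c.0)) | =a=> v1
  v1 = a.0 + (a.0 + c.0) | =a=> v2, =c=> v2
  v2 = 0 | ∅
Partition-refinement fixed point:
  B0 = {u0}
  B1 = {u1}
  B2 = {u2, v2}
  B3 = {v0}
  B4 = {v1}
u0 ∈ B0, v0 ∈ B3 → different blocks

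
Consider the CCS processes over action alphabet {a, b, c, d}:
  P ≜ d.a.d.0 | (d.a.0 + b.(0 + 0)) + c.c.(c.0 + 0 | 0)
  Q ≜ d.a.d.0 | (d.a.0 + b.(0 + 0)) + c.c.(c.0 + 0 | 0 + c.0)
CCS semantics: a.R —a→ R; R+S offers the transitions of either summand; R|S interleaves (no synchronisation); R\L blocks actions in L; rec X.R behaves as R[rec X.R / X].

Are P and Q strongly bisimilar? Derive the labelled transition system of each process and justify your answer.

YES

LTS(P): 19 reachable states
  u0 = d.a.d.0 | (d.a.0 + b.(0 + 0)) + c.c.(c.0 + 0 | 0) ⊢ —b→ u1, —c→ u2, —d→ u3, —d→ u4
  u1 = d.a.d.0 | (0 + 0) ⊢ —d→ u5
  u2 = c.(c.0 + 0 | 0) ⊢ —c→ u6
  u3 = a.d.0 | (d.a.0 + b.(0 + 0)) ⊢ —a→ u7, —b→ u5, —d→ u8
  u4 = d.a.d.0 | a.0 ⊢ —a→ u9, —d→ u8
  u5 = a.d.0 | (0 + 0) ⊢ —a→ u10
  u6 = c.0 + 0 | 0 ⊢ —c→ u11
  u7 = d.0 | (d.a.0 + b.(0 + 0)) ⊢ —b→ u10, —d→ u12, —d→ u13
  u8 = a.d.0 | a.0 ⊢ —a→ u13, —a→ u14
  u9 = d.a.d.0 | 0 ⊢ —d→ u14
  u10 = d.0 | (0 + 0) ⊢ —d→ u15
  u11 = 0 ⊢ ∅
  u12 = 0 | (d.a.0 + b.(0 + 0)) ⊢ —b→ u15, —d→ u16
  u13 = d.0 | a.0 ⊢ —a→ u17, —d→ u16
  u14 = a.d.0 | 0 ⊢ —a→ u17
  u15 = 0 | (0 + 0) ⊢ ∅
  u16 = 0 | a.0 ⊢ —a→ u18
  u17 = d.0 | 0 ⊢ —d→ u18
  u18 = 0 | 0 ⊢ ∅
LTS(Q): 19 reachable states
  v0 = d.a.d.0 | (d.a.0 + b.(0 + 0)) + c.c.(c.0 + 0 | 0 + c.0) ⊢ —b→ v1, —c→ v2, —d→ v3, —d→ v4
  v1 = d.a.d.0 | (0 + 0) ⊢ —d→ v5
  v2 = c.(c.0 + 0 | 0 + c.0) ⊢ —c→ v6
  v3 = a.d.0 | (d.a.0 + b.(0 + 0)) ⊢ —a→ v7, —b→ v5, —d→ v8
  v4 = d.a.d.0 | a.0 ⊢ —a→ v9, —d→ v8
  v5 = a.d.0 | (0 + 0) ⊢ —a→ v10
  v6 = c.0 + 0 | 0 + c.0 ⊢ —c→ v11
  v7 = d.0 | (d.a.0 + b.(0 + 0)) ⊢ —b→ v10, —d→ v12, —d→ v13
  v8 = a.d.0 | a.0 ⊢ —a→ v13, —a→ v14
  v9 = d.a.d.0 | 0 ⊢ —d→ v14
  v10 = d.0 | (0 + 0) ⊢ —d→ v15
  v11 = 0 ⊢ ∅
  v12 = 0 | (d.a.0 + b.(0 + 0)) ⊢ —b→ v15, —d→ v16
  v13 = d.0 | a.0 ⊢ —a→ v17, —d→ v16
  v14 = a.d.0 | 0 ⊢ —a→ v17
  v15 = 0 | (0 + 0) ⊢ ∅
  v16 = 0 | a.0 ⊢ —a→ v18
  v17 = d.0 | 0 ⊢ —d→ v18
  v18 = 0 | 0 ⊢ ∅
Bisimilarity quotient blocks:
  B0 = {u0, v0}
  B1 = {u1, u9, v1, v9}
  B2 = {u14, u5, v14, v5}
  B3 = {u10, u17, v10, v17}
  B4 = {u11, u15, u18, v11, v15, v18}
  B5 = {u4, v4}
  B6 = {u8, v8}
  B7 = {u13, v13}
  B8 = {u16, v16}
  B9 = {u3, v3}
  B10 = {u7, v7}
  B11 = {u12, v12}
  B12 = {u2, v2}
  B13 = {u6, v6}
u0 ∈ B0, v0 ∈ B0 → same block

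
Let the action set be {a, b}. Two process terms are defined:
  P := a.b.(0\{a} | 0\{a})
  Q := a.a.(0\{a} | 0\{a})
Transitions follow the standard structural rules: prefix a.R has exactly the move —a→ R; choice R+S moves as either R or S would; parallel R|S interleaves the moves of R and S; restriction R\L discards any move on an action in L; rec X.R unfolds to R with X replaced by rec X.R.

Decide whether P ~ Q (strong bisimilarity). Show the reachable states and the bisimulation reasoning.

P ≁ Q

P's transition system — 3 states:
  u0 = a.b.(0\{a} | 0\{a}) ⊢ =a=> u1
  u1 = b.(0\{a} | 0\{a}) ⊢ =b=> u2
  u2 = 0\{a} | 0\{a} ⊢ stopped
Q's transition system — 3 states:
  v0 = a.a.(0\{a} | 0\{a}) ⊢ =a=> v1
  v1 = a.(0\{a} | 0\{a}) ⊢ =a=> v2
  v2 = 0\{a} | 0\{a} ⊢ stopped
Bisimilarity quotient blocks:
  B0 = {u0}
  B1 = {u1}
  B2 = {u2, v2}
  B3 = {v0}
  B4 = {v1}
u0 ∈ B0, v0 ∈ B3 → different blocks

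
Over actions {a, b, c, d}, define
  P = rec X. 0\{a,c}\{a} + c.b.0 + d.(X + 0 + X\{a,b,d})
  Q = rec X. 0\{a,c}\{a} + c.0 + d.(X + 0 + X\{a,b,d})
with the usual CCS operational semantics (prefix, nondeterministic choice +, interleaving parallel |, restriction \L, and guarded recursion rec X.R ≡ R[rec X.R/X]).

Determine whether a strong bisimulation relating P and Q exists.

P ≁ Q

P's transition system — 5 states:
  u0 = rec X. 0\{a,c}\{a} + c.b.0 + d.(X + 0 + X\{a,b,d}) has moves -c-> u1, -d-> u2
  u1 = b.0 has moves -b-> u3
  u2 = (rec X. 0\{a,c}\{a} + c.b.0 + d.(X + 0 + X\{a,b,d})) + 0 + (rec X. 0\{a,c}\{a} + c.b.0 + d.(X + 0 + X\{a,b,d}))\{a,b,d} has moves -c-> u1, -c-> u4, -d-> u2
  u3 = 0 has moves (no moves)
  u4 = (b.0)\{a,b,d} has moves (no moves)
Q's transition system — 4 states:
  v0 = rec X. 0\{a,c}\{a} + c.0 + d.(X + 0 + X\{a,b,d}) has moves -c-> v1, -d-> v2
  v1 = 0 has moves (no moves)
  v2 = (rec X. 0\{a,c}\{a} + c.0 + d.(X + 0 + X\{a,b,d})) + 0 + (rec X. 0\{a,c}\{a} + c.0 + d.(X + 0 + X\{a,b,d}))\{a,b,d} has moves -c-> v1, -c-> v3, -d-> v2
  v3 = 0\{a,b,d} has moves (no moves)
Bisimilarity quotient blocks:
  B0 = {u0}
  B1 = {u2}
  B2 = {u3, u4, v1, v3}
  B3 = {u1}
  B4 = {v0, v2}
u0 ∈ B0, v0 ∈ B4 → different blocks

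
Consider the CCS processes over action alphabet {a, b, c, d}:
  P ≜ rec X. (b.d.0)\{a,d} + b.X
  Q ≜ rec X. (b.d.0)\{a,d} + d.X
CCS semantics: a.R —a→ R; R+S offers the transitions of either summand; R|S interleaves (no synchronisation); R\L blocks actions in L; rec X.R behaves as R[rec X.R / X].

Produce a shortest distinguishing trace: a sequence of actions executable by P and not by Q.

bb

P's transition system — 2 states:
  p0 = rec X. (b.d.0)\{a,d} + b.X :: =b=> p0, =b=> p1
  p1 = (d.0)\{a,d} :: ∅
Q's transition system — 2 states:
  q0 = rec X. (b.d.0)\{a,d} + d.X :: =b=> q1, =d=> q0
  q1 = (d.0)\{a,d} :: ∅
Trace ⟨bb⟩ through P, begin at {p0}:
  step 1 (b): {p0, p1}
  step 2 (b): {p0, p1}
  P completes σ.
Trace ⟨bb⟩ through Q, begin at {q0}:
  step 1 (b): {q1}
  step 2 (b): ∅  — Q cannot continue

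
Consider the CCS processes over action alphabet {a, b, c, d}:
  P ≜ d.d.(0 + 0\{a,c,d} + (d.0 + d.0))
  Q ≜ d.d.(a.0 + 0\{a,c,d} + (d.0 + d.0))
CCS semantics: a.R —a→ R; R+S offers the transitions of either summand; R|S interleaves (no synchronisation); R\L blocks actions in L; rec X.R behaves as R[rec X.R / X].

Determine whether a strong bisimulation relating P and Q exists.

NO

LTS(P): 4 reachable states
  p0 = d.d.(0 + 0\{a,c,d} + (d.0 + d.0)) | —d→ p1
  p1 = d.(0 + 0\{a,c,d} + (d.0 + d.0)) | —d→ p2
  p2 = 0 + 0\{a,c,d} + (d.0 + d.0) | —d→ p3
  p3 = 0 | ·
LTS(Q): 4 reachable states
  q0 = d.d.(a.0 + 0\{a,c,d} + (d.0 + d.0)) | —d→ q1
  q1 = d.(a.0 + 0\{a,c,d} + (d.0 + d.0)) | —d→ q2
  q2 = a.0 + 0\{a,c,d} + (d.0 + d.0) | —a→ q3, —d→ q3
  q3 = 0 | ·
Coarsest stable partition (strong bisimilarity classes):
  B0 = {p0}
  B1 = {p1}
  B2 = {p2}
  B3 = {p3, q3}
  B4 = {q0}
  B5 = {q1}
  B6 = {q2}
p0 ∈ B0, q0 ∈ B4 → different blocks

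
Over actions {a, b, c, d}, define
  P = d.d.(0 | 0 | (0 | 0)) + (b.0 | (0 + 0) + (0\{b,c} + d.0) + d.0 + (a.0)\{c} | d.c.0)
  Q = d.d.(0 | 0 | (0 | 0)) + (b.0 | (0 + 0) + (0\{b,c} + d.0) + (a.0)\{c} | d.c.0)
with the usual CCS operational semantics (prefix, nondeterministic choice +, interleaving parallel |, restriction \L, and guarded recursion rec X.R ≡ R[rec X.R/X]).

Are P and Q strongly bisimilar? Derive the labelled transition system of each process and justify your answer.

YES

Reachable graph of P (10 states):
  m0 = d.d.(0 | 0 | (0 | 0)) + (b.0 | (0 + 0) + (0\{b,c} + d.0) + d.0 + (a.0)\{c} | d.c.0) ⊢ --a--▸ m1, --b--▸ m2, --d--▸ m3, --d--▸ m4, --d--▸ m5
  m1 = 0\{c} | d.c.0 ⊢ --d--▸ m6
  m2 = 0 | (0 + 0) ⊢ ∅
  m3 = (a.0)\{c} | c.0 ⊢ --a--▸ m6, --c--▸ m7
  m4 = 0 ⊢ ∅
  m5 = d.(0 | 0 | (0 | 0)) ⊢ --d--▸ m8
  m6 = 0\{c} | c.0 ⊢ --c--▸ m9
  m7 = (a.0)\{c} | 0 ⊢ --a--▸ m9
  m8 = 0 | 0 | (0 | 0) ⊢ ∅
  m9 = 0\{c} | 0 ⊢ ∅
Reachable graph of Q (10 states):
  n0 = d.d.(0 | 0 | (0 | 0)) + (b.0 | (0 + 0) + (0\{b,c} + d.0) + (a.0)\{c} | d.c.0) ⊢ --a--▸ n1, --b--▸ n2, --d--▸ n3, --d--▸ n4, --d--▸ n5
  n1 = 0\{c} | d.c.0 ⊢ --d--▸ n6
  n2 = 0 | (0 + 0) ⊢ ∅
  n3 = (a.0)\{c} | c.0 ⊢ --a--▸ n6, --c--▸ n7
  n4 = 0 ⊢ ∅
  n5 = d.(0 | 0 | (0 | 0)) ⊢ --d--▸ n8
  n6 = 0\{c} | c.0 ⊢ --c--▸ n9
  n7 = (a.0)\{c} | 0 ⊢ --a--▸ n9
  n8 = 0 | 0 | (0 | 0) ⊢ ∅
  n9 = 0\{c} | 0 ⊢ ∅
Bisimilarity quotient blocks:
  B0 = {m0, n0}
  B1 = {m5, n5}
  B2 = {m2, m4, m8, m9, n2, n4, n8, n9}
  B3 = {m3, n3}
  B4 = {m7, n7}
  B5 = {m6, n6}
  B6 = {m1, n1}
m0 ∈ B0, n0 ∈ B0 → same block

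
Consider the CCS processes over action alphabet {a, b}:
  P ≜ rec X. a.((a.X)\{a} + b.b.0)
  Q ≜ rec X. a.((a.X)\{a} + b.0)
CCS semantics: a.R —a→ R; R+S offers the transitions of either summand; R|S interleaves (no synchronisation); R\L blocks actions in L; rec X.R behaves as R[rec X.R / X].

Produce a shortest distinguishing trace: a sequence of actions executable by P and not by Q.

abb

P's transition system — 4 states:
  u0 = rec X. a.((a.X)\{a} + b.b.0) has moves ··a··> u1
  u1 = (a.(rec X. a.((a.X)\{a} + b.b.0)))\{a} + b.b.0 has moves ··b··> u2
  u2 = b.0 has moves ··b··> u3
  u3 = 0 has moves stopped
Q's transition system — 3 states:
  v0 = rec X. a.((a.X)\{a} + b.0) has moves ··a··> v1
  v1 = (a.(rec X. a.((a.X)\{a} + b.0)))\{a} + b.0 has moves ··b··> v2
  v2 = 0 has moves stopped
Run σ = ⟨abb⟩ on P: start {u0}
  step 1 (a): {u1}
  step 2 (b): {u2}
  step 3 (b): {u3}
  — P admits the full trace.
Run σ = ⟨abb⟩ on Q: start {v0}
  step 1 (a): {v1}
  step 2 (b): {v2}
  step 3 (b): ∅  — Q cannot continue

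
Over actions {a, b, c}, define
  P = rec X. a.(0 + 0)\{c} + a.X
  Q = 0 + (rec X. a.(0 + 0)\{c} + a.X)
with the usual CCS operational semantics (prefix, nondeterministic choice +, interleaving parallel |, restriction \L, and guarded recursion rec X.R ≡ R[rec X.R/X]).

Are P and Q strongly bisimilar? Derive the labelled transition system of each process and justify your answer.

LTS(P): 2 reachable states
  m0 = rec X. a.(0 + 0)\{c} + a.X → =a=> m0, =a=> m1
  m1 = (0 + 0)\{c} → deadlocked
LTS(Q): 3 reachable states
  n0 = 0 + (rec X. a.(0 + 0)\{c} + a.X) → =a=> n1, =a=> n2
  n1 = (0 + 0)\{c} → deadlocked
  n2 = rec X. a.(0 + 0)\{c} + a.X → =a=> n1, =a=> n2
Bisimilarity quotient blocks:
  B0 = {m0, n0, n2}
  B1 = {m1, n1}
m0 ∈ B0, n0 ∈ B0 → same block

P ~ Q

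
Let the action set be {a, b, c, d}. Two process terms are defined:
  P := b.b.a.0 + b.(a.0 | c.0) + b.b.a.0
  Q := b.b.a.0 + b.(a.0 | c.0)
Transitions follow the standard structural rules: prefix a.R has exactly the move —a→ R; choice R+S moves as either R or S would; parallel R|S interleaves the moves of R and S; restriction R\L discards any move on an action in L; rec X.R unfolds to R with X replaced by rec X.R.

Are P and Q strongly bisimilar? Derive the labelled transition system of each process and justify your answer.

P's transition system — 8 states:
  u0 = b.b.a.0 + b.(a.0 | c.0) + b.b.a.0 ⊢ =b=> u1, =b=> u2
  u1 = a.0 | c.0 ⊢ =a=> u3, =c=> u4
  u2 = b.a.0 ⊢ =b=> u5
  u3 = 0 | c.0 ⊢ =c=> u6
  u4 = a.0 | 0 ⊢ =a=> u6
  u5 = a.0 ⊢ =a=> u7
  u6 = 0 | 0 ⊢ ·
  u7 = 0 ⊢ ·
Q's transition system — 8 states:
  v0 = b.b.a.0 + b.(a.0 | c.0) ⊢ =b=> v1, =b=> v2
  v1 = a.0 | c.0 ⊢ =a=> v3, =c=> v4
  v2 = b.a.0 ⊢ =b=> v5
  v3 = 0 | c.0 ⊢ =c=> v6
  v4 = a.0 | 0 ⊢ =a=> v6
  v5 = a.0 ⊢ =a=> v7
  v6 = 0 | 0 ⊢ ·
  v7 = 0 ⊢ ·
Partition-refinement fixed point:
  B0 = {u0, v0}
  B1 = {u1, v1}
  B2 = {u4, u5, v4, v5}
  B3 = {u6, u7, v6, v7}
  B4 = {u3, v3}
  B5 = {u2, v2}
u0 ∈ B0, v0 ∈ B0 → same block

YES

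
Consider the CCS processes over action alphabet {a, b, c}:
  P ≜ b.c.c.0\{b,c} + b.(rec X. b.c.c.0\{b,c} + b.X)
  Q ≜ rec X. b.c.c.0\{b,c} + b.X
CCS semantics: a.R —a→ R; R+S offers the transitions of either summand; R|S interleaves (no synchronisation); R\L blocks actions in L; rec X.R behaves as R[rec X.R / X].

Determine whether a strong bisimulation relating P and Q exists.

LTS(P): 5 reachable states
  p0 = b.c.c.0\{b,c} + b.(rec X. b.c.c.0\{b,c} + b.X) | ··b··> p1, ··b··> p2
  p1 = c.c.0\{b,c} | ··c··> p3
  p2 = rec X. b.c.c.0\{b,c} + b.X | ··b··> p1, ··b··> p2
  p3 = c.0\{b,c} | ··c··> p4
  p4 = 0\{b,c} | stopped
LTS(Q): 4 reachable states
  q0 = rec X. b.c.c.0\{b,c} + b.X | ··b··> q0, ··b··> q1
  q1 = c.c.0\{b,c} | ··c··> q2
  q2 = c.0\{b,c} | ··c··> q3
  q3 = 0\{b,c} | stopped
Bisimilarity quotient blocks:
  B0 = {p0, p2, q0}
  B1 = {p1, q1}
  B2 = {p3, q2}
  B3 = {p4, q3}
p0 ∈ B0, q0 ∈ B0 → same block

YES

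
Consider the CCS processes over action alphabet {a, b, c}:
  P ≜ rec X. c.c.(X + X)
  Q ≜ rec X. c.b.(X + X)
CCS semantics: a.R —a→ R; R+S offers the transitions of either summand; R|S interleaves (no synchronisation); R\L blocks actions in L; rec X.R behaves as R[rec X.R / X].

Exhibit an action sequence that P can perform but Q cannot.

Reachable graph of P (3 states):
  s0 = rec X. c.c.(X + X) → -c-> s1
  s1 = c.((rec X. c.c.(X + X)) + (rec X. c.c.(X + X))) → -c-> s2
  s2 = (rec X. c.c.(X + X)) + (rec X. c.c.(X + X)) → -c-> s1
Reachable graph of Q (3 states):
  t0 = rec X. c.b.(X + X) → -c-> t1
  t1 = b.((rec X. c.b.(X + X)) + (rec X. c.b.(X + X))) → -b-> t2
  t2 = (rec X. c.b.(X + X)) + (rec X. c.b.(X + X)) → -c-> t1
Executing cc from P (initial set {s0}):
  after c @ step 1: {s1}
  after c @ step 2: {s2}
  P completes σ.
Executing cc from Q (initial set {t0}):
  after c @ step 1: {t1}
  after c @ step 2: no successor for Q

cc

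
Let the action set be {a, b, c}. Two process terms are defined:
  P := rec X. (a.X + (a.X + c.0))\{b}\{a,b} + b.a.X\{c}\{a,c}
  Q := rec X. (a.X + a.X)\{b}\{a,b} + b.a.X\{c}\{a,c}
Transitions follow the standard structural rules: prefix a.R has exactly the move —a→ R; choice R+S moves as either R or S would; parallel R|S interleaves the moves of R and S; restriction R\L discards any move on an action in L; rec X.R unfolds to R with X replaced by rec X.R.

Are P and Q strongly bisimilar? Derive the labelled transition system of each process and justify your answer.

P ≁ Q

P's transition system — 5 states:
  u0 = rec X. (a.X + (a.X + c.0))\{b}\{a,b} + b.a.X\{c}\{a,c} :: -b-> u1, -c-> u2
  u1 = a.(rec X. (a.X + (a.X + c.0))\{b}\{a,b} + b.a.X\{c}\{a,c})\{c}\{a,c} :: -a-> u3
  u2 = 0\{b}\{a,b} :: (no moves)
  u3 = (rec X. (a.X + (a.X + c.0))\{b}\{a,b} + b.a.X\{c}\{a,c})\{c}\{a,c} :: -b-> u4
  u4 = (a.(rec X. (a.X + (a.X + c.0))\{b}\{a,b} + b.a.X\{c}\{a,c})\{c}\{a,c})\{c}\{a,c} :: (no moves)
Q's transition system — 4 states:
  v0 = rec X. (a.X + a.X)\{b}\{a,b} + b.a.X\{c}\{a,c} :: -b-> v1
  v1 = a.(rec X. (a.X + a.X)\{b}\{a,b} + b.a.X\{c}\{a,c})\{c}\{a,c} :: -a-> v2
  v2 = (rec X. (a.X + a.X)\{b}\{a,b} + b.a.X\{c}\{a,c})\{c}\{a,c} :: -b-> v3
  v3 = (a.(rec X. (a.X + a.X)\{b}\{a,b} + b.a.X\{c}\{a,c})\{c}\{a,c})\{c}\{a,c} :: (no moves)
Partition-refinement fixed point:
  B0 = {u0}
  B1 = {u2, u4, v3}
  B2 = {u1, v1}
  B3 = {u3, v2}
  B4 = {v0}
u0 ∈ B0, v0 ∈ B4 → different blocks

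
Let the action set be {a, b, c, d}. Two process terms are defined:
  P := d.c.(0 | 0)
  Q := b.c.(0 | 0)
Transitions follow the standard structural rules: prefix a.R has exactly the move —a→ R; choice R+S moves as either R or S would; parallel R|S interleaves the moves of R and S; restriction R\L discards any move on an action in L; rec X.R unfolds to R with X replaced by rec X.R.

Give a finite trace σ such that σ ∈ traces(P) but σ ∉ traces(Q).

d

P's transition system — 3 states:
  s0 = d.c.(0 | 0) ⊢ --d--▸ s1
  s1 = c.(0 | 0) ⊢ --c--▸ s2
  s2 = 0 | 0 ⊢ deadlocked
Q's transition system — 3 states:
  t0 = b.c.(0 | 0) ⊢ --b--▸ t1
  t1 = c.(0 | 0) ⊢ --c--▸ t2
  t2 = 0 | 0 ⊢ deadlocked
Run σ = ⟨d⟩ on P: start {s0}
  [1] d ⇒ {s1}
  ✓ P
Run σ = ⟨d⟩ on Q: start {t0}
  [1] d ⇒ ∅  — Q cannot continue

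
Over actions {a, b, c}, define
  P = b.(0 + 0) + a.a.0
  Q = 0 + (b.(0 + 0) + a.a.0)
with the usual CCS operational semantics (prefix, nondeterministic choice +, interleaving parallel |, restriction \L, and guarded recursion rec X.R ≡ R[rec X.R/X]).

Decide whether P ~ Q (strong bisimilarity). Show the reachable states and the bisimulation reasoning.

Reachable graph of P (4 states):
  s0 = b.(0 + 0) + a.a.0 :: -a-> s1, -b-> s2
  s1 = a.0 :: -a-> s3
  s2 = 0 + 0 :: ∅
  s3 = 0 :: ∅
Reachable graph of Q (4 states):
  t0 = 0 + (b.(0 + 0) + a.a.0) :: -a-> t1, -b-> t2
  t1 = a.0 :: -a-> t3
  t2 = 0 + 0 :: ∅
  t3 = 0 :: ∅
Bisimilarity quotient blocks:
  B0 = {s0, t0}
  B1 = {s2, s3, t2, t3}
  B2 = {s1, t1}
s0 ∈ B0, t0 ∈ B0 → same block

bisimilar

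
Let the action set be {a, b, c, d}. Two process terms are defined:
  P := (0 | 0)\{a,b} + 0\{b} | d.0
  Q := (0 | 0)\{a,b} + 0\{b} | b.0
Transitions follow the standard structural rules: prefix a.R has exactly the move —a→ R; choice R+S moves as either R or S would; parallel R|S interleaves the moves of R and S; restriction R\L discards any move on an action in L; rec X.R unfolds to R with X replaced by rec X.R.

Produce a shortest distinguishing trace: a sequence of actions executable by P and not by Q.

LTS(P): 2 reachable states
  m0 = (0 | 0)\{a,b} + 0\{b} | d.0 → —d→ m1
  m1 = 0\{b} | 0 → ∅
LTS(Q): 2 reachable states
  n0 = (0 | 0)\{a,b} + 0\{b} | b.0 → —b→ n1
  n1 = 0\{b} | 0 → ∅
Trace ⟨d⟩ through P, begin at {m0}:
  after d @ step 1: {m1}
  ✓ P
Trace ⟨d⟩ through Q, begin at {n0}:
  after d @ step 1: ∅ (Q stuck)

d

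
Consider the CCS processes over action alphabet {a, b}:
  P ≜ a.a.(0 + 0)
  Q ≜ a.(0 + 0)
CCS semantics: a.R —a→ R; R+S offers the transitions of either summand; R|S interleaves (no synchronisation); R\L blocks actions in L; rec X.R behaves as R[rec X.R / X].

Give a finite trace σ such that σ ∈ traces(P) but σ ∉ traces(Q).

aa

LTS(P): 3 reachable states
  p0 = a.a.(0 + 0) :: -a-> p1
  p1 = a.(0 + 0) :: -a-> p2
  p2 = 0 + 0 :: deadlocked
LTS(Q): 2 reachable states
  q0 = a.(0 + 0) :: -a-> q1
  q1 = 0 + 0 :: deadlocked
Executing aa from P (initial set {p0}):
  after a @ step 1: {p1}
  after a @ step 2: {p2}
  — P admits the full trace.
Executing aa from Q (initial set {q0}):
  after a @ step 1: {q1}
  after a @ step 2: ∅ (Q stuck)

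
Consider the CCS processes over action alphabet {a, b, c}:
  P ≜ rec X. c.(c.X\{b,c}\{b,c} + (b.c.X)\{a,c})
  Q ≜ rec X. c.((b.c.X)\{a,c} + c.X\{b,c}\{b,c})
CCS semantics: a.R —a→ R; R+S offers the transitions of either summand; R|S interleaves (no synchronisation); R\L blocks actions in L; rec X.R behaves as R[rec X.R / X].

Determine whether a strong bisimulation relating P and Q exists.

P ~ Q

Reachable graph of P (4 states):
  p0 = rec X. c.(c.X\{b,c}\{b,c} + (b.c.X)\{a,c}) → —c→ p1
  p1 = c.(rec X. c.(c.X\{b,c}\{b,c} + (b.c.X)\{a,c}))\{b,c}\{b,c} + (b.c.(rec X. c.(c.X\{b,c}\{b,c} + (b.c.X)\{a,c})))\{a,c} → —b→ p2, —c→ p3
  p2 = (c.(rec X. c.(c.X\{b,c}\{b,c} + (b.c.X)\{a,c})))\{a,c} → deadlocked
  p3 = (rec X. c.(c.X\{b,c}\{b,c} + (b.c.X)\{a,c}))\{b,c}\{b,c} → deadlocked
Reachable graph of Q (4 states):
  q0 = rec X. c.((b.c.X)\{a,c} + c.X\{b,c}\{b,c}) → —c→ q1
  q1 = (b.c.(rec X. c.((b.c.X)\{a,c} + c.X\{b,c}\{b,c})))\{a,c} + c.(rec X. c.((b.c.X)\{a,c} + c.X\{b,c}\{b,c}))\{b,c}\{b,c} → —b→ q2, —c→ q3
  q2 = (c.(rec X. c.((b.c.X)\{a,c} + c.X\{b,c}\{b,c})))\{a,c} → deadlocked
  q3 = (rec X. c.((b.c.X)\{a,c} + c.X\{b,c}\{b,c}))\{b,c}\{b,c} → deadlocked
Partition-refinement fixed point:
  B0 = {p0, q0}
  B1 = {p1, q1}
  B2 = {p2, p3, q2, q3}
p0 ∈ B0, q0 ∈ B0 → same block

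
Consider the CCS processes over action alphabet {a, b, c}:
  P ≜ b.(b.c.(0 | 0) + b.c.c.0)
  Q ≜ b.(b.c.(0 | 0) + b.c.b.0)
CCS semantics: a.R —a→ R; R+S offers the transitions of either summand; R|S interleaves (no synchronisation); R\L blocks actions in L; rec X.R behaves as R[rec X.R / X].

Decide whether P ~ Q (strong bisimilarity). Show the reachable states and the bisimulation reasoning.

Reachable graph of P (7 states):
  m0 = b.(b.c.(0 | 0) + b.c.c.0) has moves —b→ m1
  m1 = b.c.(0 | 0) + b.c.c.0 has moves —b→ m2, —b→ m3
  m2 = c.(0 | 0) has moves —c→ m4
  m3 = c.c.0 has moves —c→ m5
  m4 = 0 | 0 has moves deadlocked
  m5 = c.0 has moves —c→ m6
  m6 = 0 has moves deadlocked
Reachable graph of Q (7 states):
  n0 = b.(b.c.(0 | 0) + b.c.b.0) has moves —b→ n1
  n1 = b.c.(0 | 0) + b.c.b.0 has moves —b→ n2, —b→ n3
  n2 = c.(0 | 0) has moves —c→ n4
  n3 = c.b.0 has moves —c→ n5
  n4 = 0 | 0 has moves deadlocked
  n5 = b.0 has moves —b→ n6
  n6 = 0 has moves deadlocked
Bisimilarity quotient blocks:
  B0 = {m0}
  B1 = {m1}
  B2 = {m3}
  B3 = {m2, m5, n2}
  B4 = {m4, m6, n4, n6}
  B5 = {n0}
  B6 = {n1}
  B7 = {n3}
  B8 = {n5}
m0 ∈ B0, n0 ∈ B5 → different blocks

NO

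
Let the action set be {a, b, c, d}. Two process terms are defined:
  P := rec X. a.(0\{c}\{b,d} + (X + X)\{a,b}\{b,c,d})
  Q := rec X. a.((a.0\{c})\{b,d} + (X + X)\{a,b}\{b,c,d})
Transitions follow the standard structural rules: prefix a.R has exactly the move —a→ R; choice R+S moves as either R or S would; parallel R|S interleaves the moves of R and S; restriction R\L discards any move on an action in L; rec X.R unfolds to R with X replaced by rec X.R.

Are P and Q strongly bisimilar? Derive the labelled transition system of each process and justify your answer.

P's transition system — 2 states:
  s0 = rec X. a.(0\{c}\{b,d} + (X + X)\{a,b}\{b,c,d}) :: —a→ s1
  s1 = 0\{c}\{b,d} + ((rec X. a.(0\{c}\{b,d} + (X + X)\{a,b}\{b,c,d})) + (rec X. a.(0\{c}\{b,d} + (X + X)\{a,b}\{b,c,d})))\{a,b}\{b,c,d} :: ∅
Q's transition system — 3 states:
  t0 = rec X. a.((a.0\{c})\{b,d} + (X + X)\{a,b}\{b,c,d}) :: —a→ t1
  t1 = (a.0\{c})\{b,d} + ((rec X. a.((a.0\{c})\{b,d} + (X + X)\{a,b}\{b,c,d})) + (rec X. a.((a.0\{c})\{b,d} + (X + X)\{a,b}\{b,c,d})))\{a,b}\{b,c,d} :: —a→ t2
  t2 = 0\{c}\{b,d} :: ∅
Partition-refinement fixed point:
  B0 = {s0, t1}
  B1 = {s1, t2}
  B2 = {t0}
s0 ∈ B0, t0 ∈ B2 → different blocks

NO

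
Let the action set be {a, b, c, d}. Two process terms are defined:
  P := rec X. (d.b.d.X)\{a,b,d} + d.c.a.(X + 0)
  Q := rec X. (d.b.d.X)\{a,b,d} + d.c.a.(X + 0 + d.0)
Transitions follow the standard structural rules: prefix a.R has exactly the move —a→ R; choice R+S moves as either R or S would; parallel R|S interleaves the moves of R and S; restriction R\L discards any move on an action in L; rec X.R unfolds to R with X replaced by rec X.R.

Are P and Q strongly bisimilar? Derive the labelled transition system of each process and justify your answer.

not bisimilar

LTS(P): 4 reachable states
  s0 = rec X. (d.b.d.X)\{a,b,d} + d.c.a.(X + 0) has moves --d--▸ s1
  s1 = c.a.((rec X. (d.b.d.X)\{a,b,d} + d.c.a.(X + 0)) + 0) has moves --c--▸ s2
  s2 = a.((rec X. (d.b.d.X)\{a,b,d} + d.c.a.(X + 0)) + 0) has moves --a--▸ s3
  s3 = (rec X. (d.b.d.X)\{a,b,d} + d.c.a.(X + 0)) + 0 has moves --d--▸ s1
LTS(Q): 5 reachable states
  t0 = rec X. (d.b.d.X)\{a,b,d} + d.c.a.(X + 0 + d.0) has moves --d--▸ t1
  t1 = c.a.((rec X. (d.b.d.X)\{a,b,d} + d.c.a.(X + 0 + d.0)) + 0 + d.0) has moves --c--▸ t2
  t2 = a.((rec X. (d.b.d.X)\{a,b,d} + d.c.a.(X + 0 + d.0)) + 0 + d.0) has moves --a--▸ t3
  t3 = (rec X. (d.b.d.X)\{a,b,d} + d.c.a.(X + 0 + d.0)) + 0 + d.0 has moves --d--▸ t1, --d--▸ t4
  t4 = 0 has moves deadlocked
Partition-refinement fixed point:
  B0 = {s0, s3}
  B1 = {s1}
  B2 = {s2}
  B3 = {t0}
  B4 = {t1}
  B5 = {t2}
  B6 = {t3}
  B7 = {t4}
s0 ∈ B0, t0 ∈ B3 → different blocks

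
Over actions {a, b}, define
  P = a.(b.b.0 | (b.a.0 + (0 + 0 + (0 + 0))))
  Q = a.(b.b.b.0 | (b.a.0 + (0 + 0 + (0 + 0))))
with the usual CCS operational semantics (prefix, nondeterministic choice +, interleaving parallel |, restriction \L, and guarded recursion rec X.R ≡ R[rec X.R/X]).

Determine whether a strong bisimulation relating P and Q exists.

Reachable graph of P (10 states):
  u0 = a.(b.b.0 | (b.a.0 + (0 + 0 + (0 + 0)))) :: —a→ u1
  u1 = b.b.0 | (b.a.0 + (0 + 0 + (0 + 0))) :: —b→ u2, —b→ u3
  u2 = b.0 | (b.a.0 + (0 + 0 + (0 + 0))) :: —b→ u4, —b→ u5
  u3 = b.b.0 | a.0 :: —a→ u6, —b→ u5
  u4 = 0 | (b.a.0 + (0 + 0 + (0 + 0))) :: —b→ u7
  u5 = b.0 | a.0 :: —a→ u8, —b→ u7
  u6 = b.b.0 | 0 :: —b→ u8
  u7 = 0 | a.0 :: —a→ u9
  u8 = b.0 | 0 :: —b→ u9
  u9 = 0 | 0 :: ·
Reachable graph of Q (13 states):
  v0 = a.(b.b.b.0 | (b.a.0 + (0 + 0 + (0 + 0)))) :: —a→ v1
  v1 = b.b.b.0 | (b.a.0 + (0 + 0 + (0 + 0))) :: —b→ v2, —b→ v3
  v2 = b.b.0 | (b.a.0 + (0 + 0 + (0 + 0))) :: —b→ v4, —b→ v5
  v3 = b.b.b.0 | a.0 :: —a→ v6, —b→ v5
  v4 = b.0 | (b.a.0 + (0 + 0 + (0 + 0))) :: —b→ v7, —b→ v8
  v5 = b.b.0 | a.0 :: —a→ v9, —b→ v8
  v6 = b.b.b.0 | 0 :: —b→ v9
  v7 = 0 | (b.a.0 + (0 + 0 + (0 + 0))) :: —b→ v10
  v8 = b.0 | a.0 :: —a→ v11, —b→ v10
  v9 = b.b.0 | 0 :: —b→ v11
  v10 = 0 | a.0 :: —a→ v12
  v11 = b.0 | 0 :: —b→ v12
  v12 = 0 | 0 :: ·
Bisimilarity quotient blocks:
  B0 = {u0}
  B1 = {u1, v2}
  B2 = {u3, v5}
  B3 = {u6, v9}
  B4 = {u8, v11}
  B5 = {u9, v12}
  B6 = {u5, v8}
  B7 = {u7, v10}
  B8 = {u2, v4}
  B9 = {u4, v7}
  B10 = {v0}
  B11 = {v1}
  B12 = {v3}
  B13 = {v6}
u0 ∈ B0, v0 ∈ B10 → different blocks

NO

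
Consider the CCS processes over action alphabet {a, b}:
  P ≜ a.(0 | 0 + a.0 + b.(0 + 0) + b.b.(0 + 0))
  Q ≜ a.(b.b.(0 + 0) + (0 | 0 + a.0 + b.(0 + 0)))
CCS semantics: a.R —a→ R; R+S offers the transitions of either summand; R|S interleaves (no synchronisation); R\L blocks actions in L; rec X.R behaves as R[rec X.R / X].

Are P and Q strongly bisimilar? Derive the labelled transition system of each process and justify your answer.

P ~ Q

LTS(P): 5 reachable states
  m0 = a.(0 | 0 + a.0 + b.(0 + 0) + b.b.(0 + 0)) has moves —a→ m1
  m1 = 0 | 0 + a.0 + b.(0 + 0) + b.b.(0 + 0) has moves —a→ m2, —b→ m3, —b→ m4
  m2 = 0 has moves (no moves)
  m3 = 0 + 0 has moves (no moves)
  m4 = b.(0 + 0) has moves —b→ m3
LTS(Q): 5 reachable states
  n0 = a.(b.b.(0 + 0) + (0 | 0 + a.0 + b.(0 + 0))) has moves —a→ n1
  n1 = b.b.(0 + 0) + (0 | 0 + a.0 + b.(0 + 0)) has moves —a→ n2, —b→ n3, —b→ n4
  n2 = 0 has moves (no moves)
  n3 = 0 + 0 has moves (no moves)
  n4 = b.(0 + 0) has moves —b→ n3
Partition-refinement fixed point:
  B0 = {m0, n0}
  B1 = {m1, n1}
  B2 = {m2, m3, n2, n3}
  B3 = {m4, n4}
m0 ∈ B0, n0 ∈ B0 → same block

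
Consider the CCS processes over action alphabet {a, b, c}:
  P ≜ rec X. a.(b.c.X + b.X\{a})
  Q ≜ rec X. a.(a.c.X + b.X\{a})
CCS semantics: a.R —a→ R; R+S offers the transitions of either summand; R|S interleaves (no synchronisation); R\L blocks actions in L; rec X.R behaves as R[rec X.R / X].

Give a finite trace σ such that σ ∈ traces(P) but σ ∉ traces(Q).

P's transition system — 4 states:
  u0 = rec X. a.(b.c.X + b.X\{a}) has moves --a--▸ u1
  u1 = b.c.(rec X. a.(b.c.X + b.X\{a})) + b.(rec X. a.(b.c.X + b.X\{a}))\{a} has moves --b--▸ u2, --b--▸ u3
  u2 = (rec X. a.(b.c.X + b.X\{a}))\{a} has moves ·
  u3 = c.(rec X. a.(b.c.X + b.X\{a})) has moves --c--▸ u0
Q's transition system — 4 states:
  v0 = rec X. a.(a.c.X + b.X\{a}) has moves --a--▸ v1
  v1 = a.c.(rec X. a.(a.c.X + b.X\{a})) + b.(rec X. a.(a.c.X + b.X\{a}))\{a} has moves --a--▸ v2, --b--▸ v3
  v2 = c.(rec X. a.(a.c.X + b.X\{a})) has moves --c--▸ v0
  v3 = (rec X. a.(a.c.X + b.X\{a}))\{a} has moves ·
Trace ⟨abc⟩ through P, begin at {u0}:
  [1] a ⇒ {u1}
  [2] b ⇒ {u2, u3}
  [3] c ⇒ {u0}
  — P admits the full trace.
Trace ⟨abc⟩ through Q, begin at {v0}:
  [1] a ⇒ {v1}
  [2] b ⇒ {v3}
  [3] c ⇒ ∅  — Q cannot continue

abc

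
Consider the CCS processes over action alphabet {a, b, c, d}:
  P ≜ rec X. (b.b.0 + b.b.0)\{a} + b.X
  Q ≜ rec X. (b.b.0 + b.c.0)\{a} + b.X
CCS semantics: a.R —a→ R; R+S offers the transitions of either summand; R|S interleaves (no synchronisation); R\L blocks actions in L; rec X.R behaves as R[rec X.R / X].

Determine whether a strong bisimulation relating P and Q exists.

not bisimilar

LTS(P): 3 reachable states
  p0 = rec X. (b.b.0 + b.b.0)\{a} + b.X has moves —b→ p0, —b→ p1
  p1 = (b.0)\{a} has moves —b→ p2
  p2 = 0\{a} has moves stopped
LTS(Q): 4 reachable states
  q0 = rec X. (b.b.0 + b.c.0)\{a} + b.X has moves —b→ q0, —b→ q1, —b→ q2
  q1 = (b.0)\{a} has moves —b→ q3
  q2 = (c.0)\{a} has moves —c→ q3
  q3 = 0\{a} has moves stopped
Bisimilarity quotient blocks:
  B0 = {p0}
  B1 = {p1, q1}
  B2 = {p2, q3}
  B3 = {q0}
  B4 = {q2}
p0 ∈ B0, q0 ∈ B3 → different blocks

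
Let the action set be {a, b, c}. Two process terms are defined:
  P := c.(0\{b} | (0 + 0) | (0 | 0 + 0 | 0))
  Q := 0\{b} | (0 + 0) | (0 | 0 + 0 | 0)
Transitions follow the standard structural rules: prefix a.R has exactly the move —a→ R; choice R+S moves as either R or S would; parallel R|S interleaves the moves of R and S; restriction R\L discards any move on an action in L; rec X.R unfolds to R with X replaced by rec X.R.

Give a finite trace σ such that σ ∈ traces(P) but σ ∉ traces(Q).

c

Reachable graph of P (2 states):
  p0 = c.(0\{b} | (0 + 0) | (0 | 0 + 0 | 0)) → —c→ p1
  p1 = 0\{b} | (0 + 0) | (0 | 0 + 0 | 0) → (no moves)
Reachable graph of Q (1 states):
  q0 = 0\{b} | (0 + 0) | (0 | 0 + 0 | 0) → (no moves)
Run σ = ⟨c⟩ on P: start {p0}
  step 1 (c): {p1}
  — P admits the full trace.
Run σ = ⟨c⟩ on Q: start {q0}
  step 1 (c): ∅  — Q cannot continue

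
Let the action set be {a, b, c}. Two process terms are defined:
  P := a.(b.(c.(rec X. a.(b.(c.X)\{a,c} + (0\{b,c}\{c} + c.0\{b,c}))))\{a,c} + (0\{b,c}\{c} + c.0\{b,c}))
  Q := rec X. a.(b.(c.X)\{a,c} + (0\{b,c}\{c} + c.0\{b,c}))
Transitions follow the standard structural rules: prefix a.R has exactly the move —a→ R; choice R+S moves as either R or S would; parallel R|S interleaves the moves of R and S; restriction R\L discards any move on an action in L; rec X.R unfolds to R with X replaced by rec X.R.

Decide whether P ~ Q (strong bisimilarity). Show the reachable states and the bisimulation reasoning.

P's transition system — 4 states:
  u0 = a.(b.(c.(rec X. a.(b.(c.X)\{a,c} + (0\{b,c}\{c} + c.0\{b,c}))))\{a,c} + (0\{b,c}\{c} + c.0\{b,c})) has moves —a→ u1
  u1 = b.(c.(rec X. a.(b.(c.X)\{a,c} + (0\{b,c}\{c} + c.0\{b,c}))))\{a,c} + (0\{b,c}\{c} + c.0\{b,c}) has moves —b→ u2, —c→ u3
  u2 = (c.(rec X. a.(b.(c.X)\{a,c} + (0\{b,c}\{c} + c.0\{b,c}))))\{a,c} has moves stopped
  u3 = 0\{b,c} has moves stopped
Q's transition system — 4 states:
  v0 = rec X. a.(b.(c.X)\{a,c} + (0\{b,c}\{c} + c.0\{b,c})) has moves —a→ v1
  v1 = b.(c.(rec X. a.(b.(c.X)\{a,c} + (0\{b,c}\{c} + c.0\{b,c}))))\{a,c} + (0\{b,c}\{c} + c.0\{b,c}) has moves —b→ v2, —c→ v3
  v2 = (c.(rec X. a.(b.(c.X)\{a,c} + (0\{b,c}\{c} + c.0\{b,c}))))\{a,c} has moves stopped
  v3 = 0\{b,c} has moves stopped
Partition-refinement fixed point:
  B0 = {u0, v0}
  B1 = {u1, v1}
  B2 = {u2, u3, v2, v3}
u0 ∈ B0, v0 ∈ B0 → same block

P ~ Q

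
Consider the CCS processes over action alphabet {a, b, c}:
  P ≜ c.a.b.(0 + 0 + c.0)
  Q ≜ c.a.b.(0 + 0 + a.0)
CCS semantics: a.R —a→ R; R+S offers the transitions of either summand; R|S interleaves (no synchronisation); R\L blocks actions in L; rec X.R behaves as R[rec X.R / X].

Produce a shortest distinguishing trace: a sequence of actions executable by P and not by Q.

Reachable graph of P (5 states):
  s0 = c.a.b.(0 + 0 + c.0) has moves -c-> s1
  s1 = a.b.(0 + 0 + c.0) has moves -a-> s2
  s2 = b.(0 + 0 + c.0) has moves -b-> s3
  s3 = 0 + 0 + c.0 has moves -c-> s4
  s4 = 0 has moves (no moves)
Reachable graph of Q (5 states):
  t0 = c.a.b.(0 + 0 + a.0) has moves -c-> t1
  t1 = a.b.(0 + 0 + a.0) has moves -a-> t2
  t2 = b.(0 + 0 + a.0) has moves -b-> t3
  t3 = 0 + 0 + a.0 has moves -a-> t4
  t4 = 0 has moves (no moves)
Executing cabc from P (initial set {s0}):
  after c @ step 1: {s1}
  after a @ step 2: {s2}
  after b @ step 3: {s3}
  after c @ step 4: {s4}
  — P admits the full trace.
Executing cabc from Q (initial set {t0}):
  after c @ step 1: {t1}
  after a @ step 2: {t2}
  after b @ step 3: {t3}
  after c @ step 4: ∅ (Q stuck)

cabc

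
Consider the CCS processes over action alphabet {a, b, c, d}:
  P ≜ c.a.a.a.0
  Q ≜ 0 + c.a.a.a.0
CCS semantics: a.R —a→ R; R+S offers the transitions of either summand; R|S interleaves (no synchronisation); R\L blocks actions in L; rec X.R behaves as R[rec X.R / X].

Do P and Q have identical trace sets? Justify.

P's transition system — 5 states:
  m0 = c.a.a.a.0 ⊢ -c-> m1
  m1 = a.a.a.0 ⊢ -a-> m2
  m2 = a.a.0 ⊢ -a-> m3
  m3 = a.0 ⊢ -a-> m4
  m4 = 0 ⊢ ∅
Q's transition system — 5 states:
  n0 = 0 + c.a.a.a.0 ⊢ -c-> n1
  n1 = a.a.a.0 ⊢ -a-> n2
  n2 = a.a.0 ⊢ -a-> n3
  n3 = a.0 ⊢ -a-> n4
  n4 = 0 ⊢ ∅
Partition-refinement fixed point:
  B0 = {m0, n0}
  B1 = {m1, n1}
  B2 = {m2, n2}
  B3 = {m3, n3}
  B4 = {m4, n4}
m0 ∈ B0, n0 ∈ B0 → same block
Bisimilar ⇒ trace-equivalent.

traces(P) = traces(Q)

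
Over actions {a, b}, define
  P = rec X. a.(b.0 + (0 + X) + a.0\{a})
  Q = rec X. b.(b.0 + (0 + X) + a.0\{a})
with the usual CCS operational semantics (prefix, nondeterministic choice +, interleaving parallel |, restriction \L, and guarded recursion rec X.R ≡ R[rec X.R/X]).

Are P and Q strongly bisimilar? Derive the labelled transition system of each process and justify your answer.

NO

LTS(P): 4 reachable states
  s0 = rec X. a.(b.0 + (0 + X) + a.0\{a}) has moves =a=> s1
  s1 = b.0 + (0 + (rec X. a.(b.0 + (0 + X) + a.0\{a}))) + a.0\{a} has moves =a=> s1, =a=> s2, =b=> s3
  s2 = 0\{a} has moves (no moves)
  s3 = 0 has moves (no moves)
LTS(Q): 4 reachable states
  t0 = rec X. b.(b.0 + (0 + X) + a.0\{a}) has moves =b=> t1
  t1 = b.0 + (0 + (rec X. b.(b.0 + (0 + X) + a.0\{a}))) + a.0\{a} has moves =a=> t2, =b=> t1, =b=> t3
  t2 = 0\{a} has moves (no moves)
  t3 = 0 has moves (no moves)
Bisimilarity quotient blocks:
  B0 = {s0}
  B1 = {s1}
  B2 = {s2, s3, t2, t3}
  B3 = {t0}
  B4 = {t1}
s0 ∈ B0, t0 ∈ B3 → different blocks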